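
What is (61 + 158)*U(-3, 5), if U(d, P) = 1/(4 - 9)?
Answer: -219/5 ≈ -43.800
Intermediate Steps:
U(d, P) = -⅕ (U(d, P) = 1/(-5) = -⅕)
(61 + 158)*U(-3, 5) = (61 + 158)*(-⅕) = 219*(-⅕) = -219/5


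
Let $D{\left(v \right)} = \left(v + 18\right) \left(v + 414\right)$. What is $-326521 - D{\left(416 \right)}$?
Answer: $-686741$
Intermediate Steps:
$D{\left(v \right)} = \left(18 + v\right) \left(414 + v\right)$
$-326521 - D{\left(416 \right)} = -326521 - \left(7452 + 416^{2} + 432 \cdot 416\right) = -326521 - \left(7452 + 173056 + 179712\right) = -326521 - 360220 = -686741$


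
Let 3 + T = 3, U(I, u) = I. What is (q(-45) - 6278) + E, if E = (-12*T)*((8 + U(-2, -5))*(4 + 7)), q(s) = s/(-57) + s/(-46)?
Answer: -5485427/874 ≈ -6276.2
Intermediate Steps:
T = 0 (T = -3 + 3 = 0)
q(s) = -103*s/2622 (q(s) = s*(-1/57) + s*(-1/46) = -s/57 - s/46 = -103*s/2622)
E = 0 (E = (-12*0)*((8 - 2)*(4 + 7)) = 0*(6*11) = 0*66 = 0)
(q(-45) - 6278) + E = (-103/2622*(-45) - 6278) + 0 = (1545/874 - 6278) + 0 = -5485427/874 + 0 = -5485427/874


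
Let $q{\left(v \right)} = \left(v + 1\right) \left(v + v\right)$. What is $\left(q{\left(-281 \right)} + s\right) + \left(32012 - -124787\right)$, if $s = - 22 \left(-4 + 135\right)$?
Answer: $311277$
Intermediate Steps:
$s = -2882$ ($s = \left(-22\right) 131 = -2882$)
$q{\left(v \right)} = 2 v \left(1 + v\right)$ ($q{\left(v \right)} = \left(1 + v\right) 2 v = 2 v \left(1 + v\right)$)
$\left(q{\left(-281 \right)} + s\right) + \left(32012 - -124787\right) = \left(2 \left(-281\right) \left(1 - 281\right) - 2882\right) + \left(32012 - -124787\right) = \left(2 \left(-281\right) \left(-280\right) - 2882\right) + \left(32012 + 124787\right) = \left(157360 - 2882\right) + 156799 = 154478 + 156799 = 311277$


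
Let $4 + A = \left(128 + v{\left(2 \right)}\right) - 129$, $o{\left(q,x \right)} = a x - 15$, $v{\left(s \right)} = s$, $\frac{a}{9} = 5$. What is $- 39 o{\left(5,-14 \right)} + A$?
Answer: $25152$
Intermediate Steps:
$a = 45$ ($a = 9 \cdot 5 = 45$)
$o{\left(q,x \right)} = -15 + 45 x$ ($o{\left(q,x \right)} = 45 x - 15 = -15 + 45 x$)
$A = -3$ ($A = -4 + \left(\left(128 + 2\right) - 129\right) = -4 + \left(130 - 129\right) = -4 + 1 = -3$)
$- 39 o{\left(5,-14 \right)} + A = - 39 \left(-15 + 45 \left(-14\right)\right) - 3 = - 39 \left(-15 - 630\right) - 3 = \left(-39\right) \left(-645\right) - 3 = 25155 - 3 = 25152$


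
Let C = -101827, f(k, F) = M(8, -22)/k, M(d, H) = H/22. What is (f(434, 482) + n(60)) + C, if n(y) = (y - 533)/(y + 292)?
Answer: -707096035/6944 ≈ -1.0183e+5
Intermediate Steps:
M(d, H) = H/22 (M(d, H) = H*(1/22) = H/22)
f(k, F) = -1/k (f(k, F) = ((1/22)*(-22))/k = -1/k)
n(y) = (-533 + y)/(292 + y)
(f(434, 482) + n(60)) + C = (-1/434 + (-533 + 60)/(292 + 60)) - 101827 = (-1*1/434 - 473/352) - 101827 = (-1/434 + (1/352)*(-473)) - 101827 = (-1/434 - 43/32) - 101827 = -9347/6944 - 101827 = -707096035/6944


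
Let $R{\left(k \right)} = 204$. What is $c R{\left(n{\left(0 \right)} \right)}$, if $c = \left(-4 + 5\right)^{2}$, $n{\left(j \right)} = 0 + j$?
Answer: $204$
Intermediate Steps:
$n{\left(j \right)} = j$
$c = 1$ ($c = 1^{2} = 1$)
$c R{\left(n{\left(0 \right)} \right)} = 1 \cdot 204 = 204$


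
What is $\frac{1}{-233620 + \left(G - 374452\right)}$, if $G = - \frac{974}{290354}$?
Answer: $- \frac{145177}{88278069231} \approx -1.6445 \cdot 10^{-6}$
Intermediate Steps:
$G = - \frac{487}{145177}$ ($G = \left(-974\right) \frac{1}{290354} = - \frac{487}{145177} \approx -0.0033545$)
$\frac{1}{-233620 + \left(G - 374452\right)} = \frac{1}{-233620 - \frac{54361818491}{145177}} = \frac{1}{- \frac{88278069231}{145177}} = - \frac{145177}{88278069231}$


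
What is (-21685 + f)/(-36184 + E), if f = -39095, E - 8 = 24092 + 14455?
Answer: -60780/2371 ≈ -25.635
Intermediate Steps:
E = 38555 (E = 8 + (24092 + 14455) = 8 + 38547 = 38555)
(-21685 + f)/(-36184 + E) = (-21685 - 39095)/(-36184 + 38555) = -60780/2371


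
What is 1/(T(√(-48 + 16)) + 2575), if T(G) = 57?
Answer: 1/2632 ≈ 0.00037994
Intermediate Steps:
1/(T(√(-48 + 16)) + 2575) = 1/(57 + 2575) = 1/2632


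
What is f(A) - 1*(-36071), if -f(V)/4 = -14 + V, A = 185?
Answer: 35387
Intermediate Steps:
f(V) = 56 - 4*V (f(V) = -4*(-14 + V) = 56 - 4*V)
f(A) - 1*(-36071) = (56 - 4*185) - 1*(-36071) = (56 - 740) + 36071 = -684 + 36071 = 35387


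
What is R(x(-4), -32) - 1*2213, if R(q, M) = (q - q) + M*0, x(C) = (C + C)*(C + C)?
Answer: -2213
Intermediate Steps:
x(C) = 4*C² (x(C) = (2*C)*(2*C) = 4*C²)
R(q, M) = 0 (R(q, M) = 0 + 0 = 0)
R(x(-4), -32) - 1*2213 = 0 - 1*2213 = 0 - 2213 = -2213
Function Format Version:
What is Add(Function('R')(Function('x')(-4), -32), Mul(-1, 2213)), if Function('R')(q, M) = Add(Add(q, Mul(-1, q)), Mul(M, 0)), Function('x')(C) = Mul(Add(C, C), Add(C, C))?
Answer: -2213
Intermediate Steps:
Function('x')(C) = Mul(4, Pow(C, 2)) (Function('x')(C) = Mul(Mul(2, C), Mul(2, C)) = Mul(4, Pow(C, 2)))
Function('R')(q, M) = 0 (Function('R')(q, M) = Add(0, 0) = 0)
Add(Function('R')(Function('x')(-4), -32), Mul(-1, 2213)) = Add(0, Mul(-1, 2213)) = Add(0, -2213) = -2213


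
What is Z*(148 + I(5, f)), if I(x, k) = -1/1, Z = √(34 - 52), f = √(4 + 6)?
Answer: 441*I*√2 ≈ 623.67*I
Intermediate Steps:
f = √10 ≈ 3.1623
Z = 3*I*√2 (Z = √(-18) = 3*I*√2 ≈ 4.2426*I)
I(x, k) = -1 (I(x, k) = -1*1 = -1)
Z*(148 + I(5, f)) = (3*I*√2)*(148 - 1) = (3*I*√2)*147 = 441*I*√2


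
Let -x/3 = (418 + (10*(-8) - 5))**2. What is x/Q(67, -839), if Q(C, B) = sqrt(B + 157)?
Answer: 332667*I*sqrt(682)/682 ≈ 12738.0*I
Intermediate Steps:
Q(C, B) = sqrt(157 + B)
x = -332667 (x = -3*(418 + (10*(-8) - 5))**2 = -3*(418 + (-80 - 5))**2 = -3*(418 - 85)**2 = -3*333**2 = -3*110889 = -332667)
x/Q(67, -839) = -332667/sqrt(157 - 839) = -332667*(-I*sqrt(682)/682) = -(-332667)*I*sqrt(682)/682 = 332667*I*sqrt(682)/682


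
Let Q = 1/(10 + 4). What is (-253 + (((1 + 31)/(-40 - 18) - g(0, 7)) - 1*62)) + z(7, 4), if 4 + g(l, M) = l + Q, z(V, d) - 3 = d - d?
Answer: -125301/406 ≈ -308.62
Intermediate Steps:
z(V, d) = 3 (z(V, d) = 3 + (d - d) = 3 + 0 = 3)
Q = 1/14 ≈ 0.071429
g(l, M) = -55/14 + l (g(l, M) = -4 + (l + 1/14) = -4 + (1/14 + l) = -55/14 + l)
(-253 + (((1 + 31)/(-40 - 18) - g(0, 7)) - 1*62)) + z(7, 4) = (-253 + (((1 + 31)/(-40 - 18) - (-55/14 + 0)) - 1*62)) + 3 = (-253 + ((32/(-58) - 1*(-55/14)) - 62)) + 3 = (-253 + ((32*(-1/58) + 55/14) - 62)) + 3 = (-253 + ((-16/29 + 55/14) - 62)) + 3 = (-253 + (1371/406 - 62)) + 3 = (-253 - 23801/406) + 3 = -126519/406 + 3 = -125301/406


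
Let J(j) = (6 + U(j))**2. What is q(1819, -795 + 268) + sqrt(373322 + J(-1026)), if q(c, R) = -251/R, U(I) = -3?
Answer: 251/527 + 7*sqrt(7619) ≈ 611.48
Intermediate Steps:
J(j) = 9 (J(j) = (6 - 3)**2 = 3**2 = 9)
q(1819, -795 + 268) + sqrt(373322 + J(-1026)) = -251/(-795 + 268) + sqrt(373322 + 9) = -251/(-527) + sqrt(373331) = -251*(-1/527) + 7*sqrt(7619) = 251/527 + 7*sqrt(7619)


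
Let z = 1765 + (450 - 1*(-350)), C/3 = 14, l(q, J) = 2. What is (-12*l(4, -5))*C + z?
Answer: 1557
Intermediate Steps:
C = 42 (C = 3*14 = 42)
z = 2565 (z = 1765 + (450 + 350) = 1765 + 800 = 2565)
(-12*l(4, -5))*C + z = -12*2*42 + 2565 = -24*42 + 2565 = -1008 + 2565 = 1557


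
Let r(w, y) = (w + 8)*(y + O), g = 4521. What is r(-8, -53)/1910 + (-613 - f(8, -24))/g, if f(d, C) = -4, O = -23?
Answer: -203/1507 ≈ -0.13470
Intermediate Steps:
r(w, y) = (-23 + y)*(8 + w) (r(w, y) = (w + 8)*(y - 23) = (8 + w)*(-23 + y) = (-23 + y)*(8 + w))
r(-8, -53)/1910 + (-613 - f(8, -24))/g = (-184 - 23*(-8) + 8*(-53) - 8*(-53))/1910 + (-613 - 1*(-4))/4521 = (-184 + 184 - 424 + 424)*(1/1910) + (-613 + 4)*(1/4521) = 0*(1/1910) - 609*1/4521 = 0 - 203/1507 = -203/1507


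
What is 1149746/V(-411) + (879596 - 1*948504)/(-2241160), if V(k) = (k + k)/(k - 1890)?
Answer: 247047322321489/76759730 ≈ 3.2184e+6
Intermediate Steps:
V(k) = 2*k/(-1890 + k) (V(k) = (2*k)/(-1890 + k) = 2*k/(-1890 + k))
1149746/V(-411) + (879596 - 1*948504)/(-2241160) = 1149746/((2*(-411)/(-1890 - 411))) + (879596 - 1*948504)/(-2241160) = 1149746/((2*(-411)/(-2301))) + (879596 - 948504)*(-1/2241160) = 1149746/((2*(-411)*(-1/2301))) - 68908*(-1/2241160) = 1149746/(274/767) + 17227/560290 = 1149746*(767/274) + 17227/560290 = 440927591/137 + 17227/560290 = 247047322321489/76759730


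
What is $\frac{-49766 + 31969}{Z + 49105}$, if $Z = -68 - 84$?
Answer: $- \frac{17797}{48953} \approx -0.36355$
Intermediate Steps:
$Z = -152$ ($Z = -68 - 84 = -152$)
$\frac{-49766 + 31969}{Z + 49105} = \frac{-49766 + 31969}{-152 + 49105} = - \frac{17797}{48953}$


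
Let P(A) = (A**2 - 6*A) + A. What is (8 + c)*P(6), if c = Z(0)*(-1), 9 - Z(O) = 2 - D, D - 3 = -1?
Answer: -6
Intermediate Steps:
D = 2 (D = 3 - 1 = 2)
Z(O) = 9 (Z(O) = 9 - (2 - 1*2) = 9 - (2 - 2) = 9 - 1*0 = 9 + 0 = 9)
P(A) = A**2 - 5*A
c = -9 (c = 9*(-1) = -9)
(8 + c)*P(6) = (8 - 9)*(6*(-5 + 6)) = -6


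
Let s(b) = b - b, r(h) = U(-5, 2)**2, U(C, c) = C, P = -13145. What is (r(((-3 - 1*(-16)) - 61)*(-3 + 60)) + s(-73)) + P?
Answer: -13120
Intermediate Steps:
r(h) = 25 (r(h) = (-5)**2 = 25)
s(b) = 0
(r(((-3 - 1*(-16)) - 61)*(-3 + 60)) + s(-73)) + P = (25 + 0) - 13145 = 25 - 13145 = -13120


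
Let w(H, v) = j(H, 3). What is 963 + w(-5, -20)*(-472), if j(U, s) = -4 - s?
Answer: 4267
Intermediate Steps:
w(H, v) = -7 (w(H, v) = -4 - 1*3 = -4 - 3 = -7)
963 + w(-5, -20)*(-472) = 963 - 7*(-472) = 963 + 3304 = 4267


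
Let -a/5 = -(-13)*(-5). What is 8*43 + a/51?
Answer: 17869/51 ≈ 350.37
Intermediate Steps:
a = 325 (a = -(-5)*(-13*(-5)) = -(-5)*65 = -5*(-65) = 325)
8*43 + a/51 = 8*43 + 325/51 = 344 + 325*(1/51) = 344 + 325/51 = 17869/51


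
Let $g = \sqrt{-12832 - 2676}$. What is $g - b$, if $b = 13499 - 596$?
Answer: $-12903 + 2 i \sqrt{3877} \approx -12903.0 + 124.53 i$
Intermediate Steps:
$b = 12903$
$g = 2 i \sqrt{3877}$ ($g = \sqrt{-15508} = 2 i \sqrt{3877} \approx 124.53 i$)
$g - b = 2 i \sqrt{3877} - 12903 = -12903 + 2 i \sqrt{3877}$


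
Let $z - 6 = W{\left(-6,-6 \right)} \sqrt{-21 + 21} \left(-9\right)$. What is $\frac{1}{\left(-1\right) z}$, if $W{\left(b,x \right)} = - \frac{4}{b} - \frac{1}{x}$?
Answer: $- \frac{1}{6} \approx -0.16667$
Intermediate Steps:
$W{\left(b,x \right)} = - \frac{1}{x} - \frac{4}{b}$
$z = 6$ ($z = 6 + \left(- \frac{1}{-6} - \frac{4}{-6}\right) \sqrt{-21 + 21} \left(-9\right) = 6 + \left(\left(-1\right) \left(- \frac{1}{6}\right) - - \frac{2}{3}\right) \sqrt{0} \left(-9\right) = 6 + \left(\frac{1}{6} + \frac{2}{3}\right) 0 \left(-9\right) = 6 + \frac{5}{6} \cdot 0 \left(-9\right) = 6 + 0 \left(-9\right) = 6 + 0 = 6$)
$\frac{1}{\left(-1\right) z} = \frac{1}{\left(-1\right) 6} = \frac{1}{-6} = - \frac{1}{6}$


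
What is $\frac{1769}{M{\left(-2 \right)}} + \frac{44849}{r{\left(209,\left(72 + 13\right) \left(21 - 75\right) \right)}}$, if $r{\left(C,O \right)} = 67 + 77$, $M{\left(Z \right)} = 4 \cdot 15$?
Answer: $\frac{245473}{720} \approx 340.93$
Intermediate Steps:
$M{\left(Z \right)} = 60$
$r{\left(C,O \right)} = 144$
$\frac{1769}{M{\left(-2 \right)}} + \frac{44849}{r{\left(209,\left(72 + 13\right) \left(21 - 75\right) \right)}} = \frac{1769}{60} + \frac{44849}{144} = \frac{245473}{720}$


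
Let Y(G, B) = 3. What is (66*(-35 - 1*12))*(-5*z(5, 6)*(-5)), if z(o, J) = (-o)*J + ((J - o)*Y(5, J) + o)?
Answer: 1706100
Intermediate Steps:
z(o, J) = -2*o + 3*J - J*o (z(o, J) = (-o)*J + ((J - o)*3 + o) = -J*o + ((-3*o + 3*J) + o) = -J*o + (-2*o + 3*J) = -2*o + 3*J - J*o)
(66*(-35 - 1*12))*(-5*z(5, 6)*(-5)) = (66*(-35 - 1*12))*(-5*(-2*5 + 3*6 - 1*6*5)*(-5)) = (66*(-35 - 12))*(-5*(-10 + 18 - 30)*(-5)) = (66*(-47))*(-5*(-22)*(-5)) = -341220*(-5) = -3102*(-550) = 1706100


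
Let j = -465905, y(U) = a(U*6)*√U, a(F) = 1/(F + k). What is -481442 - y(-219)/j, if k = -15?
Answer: -481442 - I*√219/619187745 ≈ -4.8144e+5 - 2.39e-8*I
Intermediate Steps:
a(F) = 1/(-15 + F) (a(F) = 1/(F - 15) = 1/(-15 + F))
y(U) = √U/(-15 + 6*U) (y(U) = √U/(-15 + U*6) = √U/(-15 + 6*U))
-481442 - y(-219)/j = -481442 - √(-219)/(3*(-5 + 2*(-219)))/(-465905) = -481442 - (I*√219)/(3*(-5 - 438))*(-1)/465905 = -481442 - (⅓)*(I*√219)/(-443)*(-1)/465905 = -481442 - (⅓)*(I*√219)*(-1/443)*(-1)/465905 = -481442 - (-I*√219/1329)*(-1)/465905 = -481442 - I*√219/619187745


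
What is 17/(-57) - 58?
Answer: -3323/57 ≈ -58.298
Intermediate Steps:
17/(-57) - 58 = -1/57*17 - 58 = -17/57 - 58 = -3323/57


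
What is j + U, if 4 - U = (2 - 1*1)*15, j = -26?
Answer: -37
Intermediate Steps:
U = -11 (U = 4 - (2 - 1*1)*15 = 4 - (2 - 1)*15 = 4 - 15 = -11)
j + U = -26 - 11 = -37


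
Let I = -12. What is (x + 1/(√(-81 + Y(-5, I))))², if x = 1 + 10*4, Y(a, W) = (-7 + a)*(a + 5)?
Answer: (369 - I)²/81 ≈ 1681.0 - 9.1111*I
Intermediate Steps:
Y(a, W) = (-7 + a)*(5 + a)
x = 41 (x = 1 + 40 = 41)
(x + 1/(√(-81 + Y(-5, I))))² = (41 + 1/(√(-81 + (-35 + (-5)² - 2*(-5)))))² = (41 + 1/(√(-81 + (-35 + 25 + 10))))² = (41 + 1/(√(-81 + 0)))² = (41 + 1/(√(-81)))² = (41 + 1/(9*I))² = (41 - I/9)²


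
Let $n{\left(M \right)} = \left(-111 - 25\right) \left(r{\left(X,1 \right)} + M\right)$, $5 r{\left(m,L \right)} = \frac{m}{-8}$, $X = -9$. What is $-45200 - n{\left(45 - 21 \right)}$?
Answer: $- \frac{209527}{5} \approx -41905.0$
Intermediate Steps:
$r{\left(m,L \right)} = - \frac{m}{40}$ ($r{\left(m,L \right)} = \frac{m \frac{1}{-8}}{5} = \frac{m \left(- \frac{1}{8}\right)}{5} = \frac{\left(- \frac{1}{8}\right) m}{5} = - \frac{m}{40}$)
$n{\left(M \right)} = - \frac{153}{5} - 136 M$ ($n{\left(M \right)} = \left(-111 - 25\right) \left(\left(- \frac{1}{40}\right) \left(-9\right) + M\right) = - 136 \left(\frac{9}{40} + M\right) = - \frac{153}{5} - 136 M$)
$-45200 - n{\left(45 - 21 \right)} = -45200 - \left(- \frac{153}{5} - 136 \left(45 - 21\right)\right) = -45200 - \left(- \frac{153}{5} - 3264\right) = -45200 - - \frac{16473}{5} = -45200 + \frac{16473}{5} = - \frac{209527}{5}$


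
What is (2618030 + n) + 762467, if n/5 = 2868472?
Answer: 17722857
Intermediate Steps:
n = 14342360 (n = 5*2868472 = 14342360)
(2618030 + n) + 762467 = (2618030 + 14342360) + 762467 = 16960390 + 762467 = 17722857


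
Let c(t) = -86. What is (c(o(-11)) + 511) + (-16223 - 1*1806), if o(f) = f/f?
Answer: -17604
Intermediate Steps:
o(f) = 1
(c(o(-11)) + 511) + (-16223 - 1*1806) = (-86 + 511) + (-16223 - 1*1806) = 425 + (-16223 - 1806) = 425 - 18029 = -17604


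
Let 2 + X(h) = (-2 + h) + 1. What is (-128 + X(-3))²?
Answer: 17956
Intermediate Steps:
X(h) = -3 + h (X(h) = -2 + ((-2 + h) + 1) = -2 + (-1 + h) = -3 + h)
(-128 + X(-3))² = (-128 + (-3 - 3))² = (-128 - 6)² = (-134)² = 17956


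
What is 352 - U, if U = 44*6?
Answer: 88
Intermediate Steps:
U = 264
352 - U = 352 - 1*264 = 352 - 264 = 88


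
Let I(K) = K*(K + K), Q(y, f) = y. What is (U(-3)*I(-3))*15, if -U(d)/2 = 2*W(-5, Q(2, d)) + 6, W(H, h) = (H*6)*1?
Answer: 29160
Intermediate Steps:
W(H, h) = 6*H (W(H, h) = (6*H)*1 = 6*H)
I(K) = 2*K² (I(K) = K*(2*K) = 2*K²)
U(d) = 108 (U(d) = -2*(2*(6*(-5)) + 6) = -2*(2*(-30) + 6) = -2*(-60 + 6) = -2*(-54) = 108)
(U(-3)*I(-3))*15 = (108*(2*(-3)²))*15 = (108*(2*9))*15 = (108*18)*15 = 1944*15 = 29160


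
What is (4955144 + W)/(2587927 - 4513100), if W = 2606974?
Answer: -7562118/1925173 ≈ -3.9280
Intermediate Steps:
(4955144 + W)/(2587927 - 4513100) = (4955144 + 2606974)/(2587927 - 4513100) = 7562118/(-1925173) = 7562118*(-1/1925173) = -7562118/1925173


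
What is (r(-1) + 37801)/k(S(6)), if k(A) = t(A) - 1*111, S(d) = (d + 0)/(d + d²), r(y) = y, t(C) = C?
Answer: -33075/97 ≈ -340.98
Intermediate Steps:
S(d) = d/(d + d²)
k(A) = -111 + A (k(A) = A - 1*111 = A - 111 = -111 + A)
(r(-1) + 37801)/k(S(6)) = (-1 + 37801)/(-111 + 1/(1 + 6)) = 37800/(-111 + 1/7) = 37800/(-111 + ⅐) = 37800/(-776/7) = 37800*(-7/776) = -33075/97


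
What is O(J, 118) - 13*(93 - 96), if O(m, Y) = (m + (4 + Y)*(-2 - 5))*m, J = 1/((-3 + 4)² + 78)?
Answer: 175934/6241 ≈ 28.190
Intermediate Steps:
J = 1/79 (J = 1/(1² + 78) = 1/(1 + 78) = 1/79 ≈ 0.012658)
O(m, Y) = m*(-28 + m - 7*Y) (O(m, Y) = (m + (4 + Y)*(-7))*m = (m + (-28 - 7*Y))*m = (-28 + m - 7*Y)*m = m*(-28 + m - 7*Y))
O(J, 118) - 13*(93 - 96) = (-28 + 1/79 - 7*118)/79 - 13*(93 - 96) = (-28 + 1/79 - 826)/79 - 13*(-3) = (1/79)*(-67465/79) - 1*(-39) = -67465/6241 + 39 = 175934/6241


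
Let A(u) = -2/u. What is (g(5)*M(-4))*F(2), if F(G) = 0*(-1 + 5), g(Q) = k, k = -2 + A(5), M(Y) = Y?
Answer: 0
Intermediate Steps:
k = -12/5 (k = -2 - 2/5 = -12/5 ≈ -2.4000)
g(Q) = -12/5
F(G) = 0 (F(G) = 0*4 = 0)
(g(5)*M(-4))*F(2) = -12/5*(-4)*0 = (48/5)*0 = 0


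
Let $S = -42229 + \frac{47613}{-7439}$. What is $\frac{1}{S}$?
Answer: $- \frac{7439}{314189144} \approx -2.3677 \cdot 10^{-5}$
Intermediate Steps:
$S = - \frac{314189144}{7439}$ ($S = -42229 + 47613 \left(- \frac{1}{7439}\right) = -42229 - \frac{47613}{7439} = - \frac{314189144}{7439} \approx -42235.0$)
$\frac{1}{S} = \frac{1}{- \frac{314189144}{7439}} = - \frac{7439}{314189144}$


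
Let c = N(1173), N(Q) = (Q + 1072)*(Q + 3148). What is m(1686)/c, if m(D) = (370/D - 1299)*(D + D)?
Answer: -4379488/9700645 ≈ -0.45146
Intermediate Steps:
m(D) = 2*D*(-1299 + 370/D) (m(D) = (-1299 + 370/D)*(2*D) = 2*D*(-1299 + 370/D))
N(Q) = (1072 + Q)*(3148 + Q)
c = 9700645 (c = 3374656 + 1173**2 + 4220*1173 = 3374656 + 1375929 + 4950060 = 9700645)
m(1686)/c = (740 - 2598*1686)/9700645 = (740 - 4380228)*(1/9700645) = -4379488*1/9700645 = -4379488/9700645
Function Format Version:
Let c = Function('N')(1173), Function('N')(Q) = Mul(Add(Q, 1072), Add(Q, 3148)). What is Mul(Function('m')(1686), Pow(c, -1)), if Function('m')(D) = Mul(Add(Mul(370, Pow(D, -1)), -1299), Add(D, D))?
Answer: Rational(-4379488, 9700645) ≈ -0.45146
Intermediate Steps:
Function('m')(D) = Mul(2, D, Add(-1299, Mul(370, Pow(D, -1)))) (Function('m')(D) = Mul(Add(-1299, Mul(370, Pow(D, -1))), Mul(2, D)) = Mul(2, D, Add(-1299, Mul(370, Pow(D, -1)))))
Function('N')(Q) = Mul(Add(1072, Q), Add(3148, Q))
c = 9700645 (c = Add(3374656, Pow(1173, 2), Mul(4220, 1173)) = Add(3374656, 1375929, 4950060) = 9700645)
Mul(Function('m')(1686), Pow(c, -1)) = Mul(Add(740, Mul(-2598, 1686)), Pow(9700645, -1)) = Mul(Add(740, -4380228), Rational(1, 9700645)) = Mul(-4379488, Rational(1, 9700645)) = Rational(-4379488, 9700645)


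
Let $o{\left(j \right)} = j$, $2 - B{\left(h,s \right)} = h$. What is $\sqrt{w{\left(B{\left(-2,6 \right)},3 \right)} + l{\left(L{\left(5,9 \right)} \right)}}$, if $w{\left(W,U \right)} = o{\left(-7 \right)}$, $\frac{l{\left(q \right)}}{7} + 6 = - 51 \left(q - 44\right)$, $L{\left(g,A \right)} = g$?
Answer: $\sqrt{13874} \approx 117.79$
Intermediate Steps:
$B{\left(h,s \right)} = 2 - h$
$l{\left(q \right)} = 15666 - 357 q$ ($l{\left(q \right)} = -42 + 7 \left(- 51 \left(q - 44\right)\right) = -42 + 7 \left(- 51 \left(-44 + q\right)\right) = -42 + 7 \left(2244 - 51 q\right) = -42 - \left(-15708 + 357 q\right) = 15666 - 357 q$)
$w{\left(W,U \right)} = -7$
$\sqrt{w{\left(B{\left(-2,6 \right)},3 \right)} + l{\left(L{\left(5,9 \right)} \right)}} = \sqrt{-7 + \left(15666 - 1785\right)} = \sqrt{-7 + 13881} = \sqrt{13874}$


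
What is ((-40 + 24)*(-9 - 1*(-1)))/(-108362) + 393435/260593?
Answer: 21300023783/14119189333 ≈ 1.5086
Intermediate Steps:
((-40 + 24)*(-9 - 1*(-1)))/(-108362) + 393435/260593 = -16*(-9 + 1)*(-1/108362) + 393435*(1/260593) = -16*(-8)*(-1/108362) + 393435/260593 = 128*(-1/108362) + 393435/260593 = -64/54181 + 393435/260593 = 21300023783/14119189333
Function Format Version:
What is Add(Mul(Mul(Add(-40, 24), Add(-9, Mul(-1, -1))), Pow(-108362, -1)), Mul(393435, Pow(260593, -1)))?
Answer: Rational(21300023783, 14119189333) ≈ 1.5086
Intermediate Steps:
Add(Mul(Mul(Add(-40, 24), Add(-9, Mul(-1, -1))), Pow(-108362, -1)), Mul(393435, Pow(260593, -1))) = Add(Mul(Mul(-16, Add(-9, 1)), Rational(-1, 108362)), Mul(393435, Rational(1, 260593))) = Add(Mul(Mul(-16, -8), Rational(-1, 108362)), Rational(393435, 260593)) = Add(Mul(128, Rational(-1, 108362)), Rational(393435, 260593)) = Add(Rational(-64, 54181), Rational(393435, 260593)) = Rational(21300023783, 14119189333)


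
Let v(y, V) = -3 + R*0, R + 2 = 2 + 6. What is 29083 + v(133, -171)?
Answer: 29080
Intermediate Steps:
R = 6 (R = -2 + (2 + 6) = -2 + 8 = 6)
v(y, V) = -3 (v(y, V) = -3 + 6*0 = -3 + 0 = -3)
29083 + v(133, -171) = 29083 - 3 = 29080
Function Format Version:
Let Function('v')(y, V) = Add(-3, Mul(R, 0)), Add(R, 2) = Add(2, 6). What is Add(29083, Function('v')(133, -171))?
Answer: 29080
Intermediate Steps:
R = 6 (R = Add(-2, Add(2, 6)) = Add(-2, 8) = 6)
Function('v')(y, V) = -3 (Function('v')(y, V) = Add(-3, Mul(6, 0)) = Add(-3, 0) = -3)
Add(29083, Function('v')(133, -171)) = Add(29083, -3) = 29080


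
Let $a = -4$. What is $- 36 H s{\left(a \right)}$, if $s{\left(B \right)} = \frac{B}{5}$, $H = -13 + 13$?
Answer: $0$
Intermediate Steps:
$H = 0$
$s{\left(B \right)} = \frac{B}{5}$ ($s{\left(B \right)} = B \frac{1}{5} = \frac{B}{5}$)
$- 36 H s{\left(a \right)} = \left(-36\right) 0 \cdot \frac{1}{5} \left(-4\right) = 0 \left(- \frac{4}{5}\right) = 0$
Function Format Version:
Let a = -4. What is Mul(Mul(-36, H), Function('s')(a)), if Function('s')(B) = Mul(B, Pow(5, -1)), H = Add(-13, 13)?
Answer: 0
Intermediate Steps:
H = 0
Function('s')(B) = Mul(Rational(1, 5), B) (Function('s')(B) = Mul(B, Rational(1, 5)) = Mul(Rational(1, 5), B))
Mul(Mul(-36, H), Function('s')(a)) = Mul(Mul(-36, 0), Mul(Rational(1, 5), -4)) = Mul(0, Rational(-4, 5)) = 0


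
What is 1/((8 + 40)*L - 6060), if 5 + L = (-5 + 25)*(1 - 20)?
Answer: -1/24540 ≈ -4.0750e-5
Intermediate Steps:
L = -385 (L = -5 + (-5 + 25)*(1 - 20) = -5 + 20*(-19) = -5 - 380 = -385)
1/((8 + 40)*L - 6060) = 1/((8 + 40)*(-385) - 6060) = 1/(48*(-385) - 6060) = 1/(-18480 - 6060) = 1/(-24540) = -1/24540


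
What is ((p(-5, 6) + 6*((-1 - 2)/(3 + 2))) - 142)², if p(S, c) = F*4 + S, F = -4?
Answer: 693889/25 ≈ 27756.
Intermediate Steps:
p(S, c) = -16 + S (p(S, c) = -4*4 + S = -16 + S)
((p(-5, 6) + 6*((-1 - 2)/(3 + 2))) - 142)² = (((-16 - 5) + 6*((-1 - 2)/(3 + 2))) - 142)² = ((-21 + 6*(-3/5)) - 142)² = ((-21 + 6*(-3*⅕)) - 142)² = ((-21 + 6*(-⅗)) - 142)² = ((-21 - 18/5) - 142)² = (-123/5 - 142)² = (-833/5)² = 693889/25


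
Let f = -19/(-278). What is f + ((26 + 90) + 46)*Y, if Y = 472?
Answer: 21257011/278 ≈ 76464.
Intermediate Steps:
f = 19/278 (f = -19*(-1/278) = 19/278 ≈ 0.068345)
f + ((26 + 90) + 46)*Y = 19/278 + ((26 + 90) + 46)*472 = 19/278 + (116 + 46)*472 = 19/278 + 162*472 = 19/278 + 76464 = 21257011/278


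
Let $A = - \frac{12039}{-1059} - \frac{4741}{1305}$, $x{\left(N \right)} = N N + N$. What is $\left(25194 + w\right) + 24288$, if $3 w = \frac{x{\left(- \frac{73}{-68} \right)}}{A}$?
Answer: $\frac{815322660394671}{16477124608} \approx 49482.0$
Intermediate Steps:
$x{\left(N \right)} = N + N^{2}$ ($x{\left(N \right)} = N^{2} + N = N + N^{2}$)
$A = \frac{3563392}{460665}$ ($A = \left(-12039\right) \left(- \frac{1}{1059}\right) - \frac{4741}{1305} = \frac{4013}{353} - \frac{4741}{1305} = \frac{3563392}{460665} \approx 7.7353$)
$w = \frac{1580541615}{16477124608}$ ($w = \frac{- \frac{73}{-68} \left(1 - \frac{73}{-68}\right) \frac{1}{\frac{3563392}{460665}}}{3} = \frac{\left(-73\right) \left(- \frac{1}{68}\right) \left(1 - - \frac{73}{68}\right) \frac{460665}{3563392}}{3} = \frac{\frac{73 \left(1 + \frac{73}{68}\right)}{68} \cdot \frac{460665}{3563392}}{3} = \frac{\frac{73}{68} \cdot \frac{141}{68} \cdot \frac{460665}{3563392}}{3} = \frac{\frac{10293}{4624} \cdot \frac{460665}{3563392}}{3} = \frac{1}{3} \cdot \frac{4741624845}{16477124608} = \frac{1580541615}{16477124608} \approx 0.095923$)
$\left(25194 + w\right) + 24288 = \left(25194 + \frac{1580541615}{16477124608}\right) + 24288 = \frac{415126257915567}{16477124608} + 24288 = \frac{815322660394671}{16477124608}$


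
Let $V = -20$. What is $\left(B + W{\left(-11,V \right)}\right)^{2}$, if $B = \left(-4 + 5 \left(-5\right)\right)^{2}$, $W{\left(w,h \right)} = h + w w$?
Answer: $887364$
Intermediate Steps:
$W{\left(w,h \right)} = h + w^{2}$
$B = 841$ ($B = \left(-4 - 25\right)^{2} = \left(-29\right)^{2} = 841$)
$\left(B + W{\left(-11,V \right)}\right)^{2} = \left(841 - \left(20 - \left(-11\right)^{2}\right)\right)^{2} = \left(841 + \left(-20 + 121\right)\right)^{2} = \left(841 + 101\right)^{2} = 942^{2} = 887364$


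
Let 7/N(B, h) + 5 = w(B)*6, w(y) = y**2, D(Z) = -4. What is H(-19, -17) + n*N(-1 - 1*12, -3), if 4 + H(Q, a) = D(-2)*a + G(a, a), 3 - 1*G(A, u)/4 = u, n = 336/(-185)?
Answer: 26877408/186665 ≈ 143.99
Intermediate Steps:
n = -336/185 (n = 336*(-1/185) = -336/185 ≈ -1.8162)
G(A, u) = 12 - 4*u
H(Q, a) = 8 - 8*a (H(Q, a) = -4 + (-4*a + (12 - 4*a)) = -4 + (12 - 8*a) = 8 - 8*a)
N(B, h) = 7/(-5 + 6*B**2) (N(B, h) = 7/(-5 + B**2*6) = 7/(-5 + 6*B**2))
H(-19, -17) + n*N(-1 - 1*12, -3) = (8 - 8*(-17)) - 2352/(185*(-5 + 6*(-1 - 1*12)**2)) = (8 + 136) - 2352/(185*(-5 + 6*(-1 - 12)**2)) = 144 - 2352/(185*(-5 + 6*(-13)**2)) = 144 - 2352/(185*(-5 + 6*169)) = 144 - 2352/(185*(-5 + 1014)) = 144 - 2352/(185*1009) = 144 - 336/185*7/1009 = 144 - 2352/186665 = 26877408/186665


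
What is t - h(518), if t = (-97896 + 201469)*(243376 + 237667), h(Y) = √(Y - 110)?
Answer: 49823066639 - 2*√102 ≈ 4.9823e+10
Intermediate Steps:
h(Y) = √(-110 + Y)
t = 49823066639 (t = 103573*481043 = 49823066639)
t - h(518) = 49823066639 - √(-110 + 518) = 49823066639 - √408 = 49823066639 - 2*√102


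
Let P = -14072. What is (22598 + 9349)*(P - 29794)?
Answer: -1401387102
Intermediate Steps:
(22598 + 9349)*(P - 29794) = (22598 + 9349)*(-14072 - 29794) = 31947*(-43866) = -1401387102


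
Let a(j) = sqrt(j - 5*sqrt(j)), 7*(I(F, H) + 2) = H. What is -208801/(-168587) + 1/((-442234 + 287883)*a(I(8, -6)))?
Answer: 208801/168587 - sqrt(70)/(1543510*sqrt(-2 - I*sqrt(35))) ≈ 1.2385 - 1.7623e-6*I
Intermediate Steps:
I(F, H) = -2 + H/7
-208801/(-168587) + 1/((-442234 + 287883)*a(I(8, -6))) = -208801/(-168587) + 1/((-442234 + 287883)*(sqrt((-2 + (1/7)*(-6)) - 5*sqrt(-2 + (1/7)*(-6))))) = -208801*(-1/168587) + 1/((-154351)*(sqrt((-2 - 6/7) - 5*sqrt(-2 - 6/7)))) = 208801/168587 - 1/(154351*sqrt(-20/7 - 10*I*sqrt(35)/7))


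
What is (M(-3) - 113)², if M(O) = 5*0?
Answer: 12769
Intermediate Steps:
M(O) = 0
(M(-3) - 113)² = (0 - 113)² = (-113)² = 12769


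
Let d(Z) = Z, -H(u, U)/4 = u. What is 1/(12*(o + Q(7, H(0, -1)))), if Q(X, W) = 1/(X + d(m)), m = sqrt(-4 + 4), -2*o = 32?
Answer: -7/1332 ≈ -0.0052553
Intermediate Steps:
o = -16 (o = -1/2*32 = -16)
H(u, U) = -4*u
m = 0 (m = sqrt(0) = 0)
Q(X, W) = 1/X (Q(X, W) = 1/(X + 0) = 1/X)
1/(12*(o + Q(7, H(0, -1)))) = 1/(12*(-16 + 1/7)) = 1/(12*(-111/7)) = 1/(-1332/7) = -7/1332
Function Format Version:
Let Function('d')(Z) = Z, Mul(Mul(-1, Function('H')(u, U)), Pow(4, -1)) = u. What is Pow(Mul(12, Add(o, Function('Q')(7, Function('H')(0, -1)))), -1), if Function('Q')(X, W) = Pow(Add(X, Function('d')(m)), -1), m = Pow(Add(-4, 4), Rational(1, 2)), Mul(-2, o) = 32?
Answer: Rational(-7, 1332) ≈ -0.0052553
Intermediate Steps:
o = -16 (o = Mul(Rational(-1, 2), 32) = -16)
Function('H')(u, U) = Mul(-4, u)
m = 0 (m = Pow(0, Rational(1, 2)) = 0)
Function('Q')(X, W) = Pow(X, -1) (Function('Q')(X, W) = Pow(Add(X, 0), -1) = Pow(X, -1))
Pow(Mul(12, Add(o, Function('Q')(7, Function('H')(0, -1)))), -1) = Pow(Mul(12, Add(-16, Pow(7, -1))), -1) = Pow(Mul(12, Add(-16, Rational(1, 7))), -1) = Pow(Mul(12, Rational(-111, 7)), -1) = Pow(Rational(-1332, 7), -1) = Rational(-7, 1332)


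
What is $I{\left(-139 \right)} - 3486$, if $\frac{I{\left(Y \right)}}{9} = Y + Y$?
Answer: $-5988$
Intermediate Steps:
$I{\left(Y \right)} = 18 Y$ ($I{\left(Y \right)} = 9 \left(Y + Y\right) = 9 \cdot 2 Y = 18 Y$)
$I{\left(-139 \right)} - 3486 = 18 \left(-139\right) - 3486 = -2502 - 3486 = -5988$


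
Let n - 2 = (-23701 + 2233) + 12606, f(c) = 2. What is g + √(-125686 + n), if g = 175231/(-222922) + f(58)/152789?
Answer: -3824703345/4865718494 + I*√134546 ≈ -0.78605 + 366.81*I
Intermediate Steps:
n = -8860 (n = 2 + ((-23701 + 2233) + 12606) = 2 + (-21468 + 12606) = 2 - 8862 = -8860)
g = -3824703345/4865718494 (g = 175231/(-222922) + 2/152789 = 175231*(-1/222922) + 2*(1/152789) = -25033/31846 + 2/152789 = -3824703345/4865718494 ≈ -0.78605)
g + √(-125686 + n) = -3824703345/4865718494 + √(-125686 - 8860) = -3824703345/4865718494 + √(-134546) = -3824703345/4865718494 + I*√134546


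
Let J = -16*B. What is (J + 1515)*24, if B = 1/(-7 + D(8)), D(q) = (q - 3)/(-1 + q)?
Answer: 400632/11 ≈ 36421.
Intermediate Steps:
D(q) = (-3 + q)/(-1 + q)
B = -7/44 (B = 1/(-7 + (-3 + 8)/(-1 + 8)) = 1/(-7 + 5/7) = 1/(-44/7) = -7/44 ≈ -0.15909)
J = 28/11 (J = -16*(-7/44) = 28/11 ≈ 2.5455)
(J + 1515)*24 = (28/11 + 1515)*24 = (16693/11)*24 = 400632/11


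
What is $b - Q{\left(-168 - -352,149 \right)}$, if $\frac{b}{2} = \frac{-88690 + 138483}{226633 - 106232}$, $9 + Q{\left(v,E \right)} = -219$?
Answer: $\frac{27551014}{120401} \approx 228.83$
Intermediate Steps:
$Q{\left(v,E \right)} = -228$ ($Q{\left(v,E \right)} = -9 - 219 = -228$)
$b = \frac{99586}{120401}$ ($b = 2 \frac{-88690 + 138483}{226633 - 106232} = 2 \cdot \frac{49793}{120401} = \frac{99586}{120401} \approx 0.82712$)
$b - Q{\left(-168 - -352,149 \right)} = \frac{99586}{120401} - -228 = \frac{99586}{120401} + 228 = \frac{27551014}{120401}$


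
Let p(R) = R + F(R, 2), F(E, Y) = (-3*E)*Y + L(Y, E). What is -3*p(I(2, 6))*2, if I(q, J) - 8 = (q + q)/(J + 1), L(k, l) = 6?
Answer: 1548/7 ≈ 221.14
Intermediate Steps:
F(E, Y) = 6 - 3*E*Y (F(E, Y) = (-3*E)*Y + 6 = -3*E*Y + 6 = 6 - 3*E*Y)
I(q, J) = 8 + 2*q/(1 + J) (I(q, J) = 8 + (q + q)/(J + 1) = 8 + (2*q)/(1 + J) = 8 + 2*q/(1 + J))
p(R) = 6 - 5*R (p(R) = R + (6 - 3*R*2) = R + (6 - 6*R) = 6 - 5*R)
-3*p(I(2, 6))*2 = -3*(6 - 10*(4 + 2 + 4*6)/(1 + 6))*2 = -3*(6 - 10*(4 + 2 + 24)/7)*2 = -3*(6 - 10*30/7)*2 = -3*(6 - 5*60/7)*2 = -3*(6 - 300/7)*2 = -3*(-258/7)*2 = (774/7)*2 = 1548/7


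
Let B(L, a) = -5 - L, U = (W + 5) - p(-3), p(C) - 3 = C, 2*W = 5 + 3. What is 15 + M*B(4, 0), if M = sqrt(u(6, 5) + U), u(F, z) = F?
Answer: 15 - 9*sqrt(15) ≈ -19.857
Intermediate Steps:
W = 4 (W = (5 + 3)/2 = (1/2)*8 = 4)
p(C) = 3 + C
U = 9 (U = (4 + 5) - (3 - 3) = 9 - 1*0 = 9 + 0 = 9)
M = sqrt(15) (M = sqrt(6 + 9) = sqrt(15) ≈ 3.8730)
15 + M*B(4, 0) = 15 + sqrt(15)*(-5 - 1*4) = 15 + sqrt(15)*(-5 - 4) = 15 + sqrt(15)*(-9) = 15 - 9*sqrt(15)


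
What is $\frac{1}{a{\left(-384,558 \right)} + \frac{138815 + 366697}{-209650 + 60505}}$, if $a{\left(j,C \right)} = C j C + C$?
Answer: $- \frac{49715}{5944085551374} \approx -8.3638 \cdot 10^{-9}$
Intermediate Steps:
$a{\left(j,C \right)} = C + j C^{2}$ ($a{\left(j,C \right)} = j C^{2} + C = C + j C^{2}$)
$\frac{1}{a{\left(-384,558 \right)} + \frac{138815 + 366697}{-209650 + 60505}} = \frac{1}{558 \left(1 + 558 \left(-384\right)\right) + \frac{138815 + 366697}{-209650 + 60505}} = \frac{1}{558 \left(1 - 214272\right) + \frac{505512}{-149145}} = \frac{1}{558 \left(-214271\right) + 505512 \left(- \frac{1}{149145}\right)} = \frac{1}{-119563218 - \frac{168504}{49715}} = \frac{1}{- \frac{5944085551374}{49715}} = - \frac{49715}{5944085551374}$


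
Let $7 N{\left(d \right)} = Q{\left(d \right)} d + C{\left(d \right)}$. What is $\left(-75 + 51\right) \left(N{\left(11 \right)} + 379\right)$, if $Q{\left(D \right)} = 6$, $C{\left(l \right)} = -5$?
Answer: $- \frac{65136}{7} \approx -9305.1$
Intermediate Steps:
$N{\left(d \right)} = - \frac{5}{7} + \frac{6 d}{7}$ ($N{\left(d \right)} = \frac{6 d - 5}{7} = \frac{-5 + 6 d}{7} = - \frac{5}{7} + \frac{6 d}{7}$)
$\left(-75 + 51\right) \left(N{\left(11 \right)} + 379\right) = \left(-75 + 51\right) \left(\left(- \frac{5}{7} + \frac{6}{7} \cdot 11\right) + 379\right) = - 24 \left(\left(- \frac{5}{7} + \frac{66}{7}\right) + 379\right) = - 24 \left(\frac{61}{7} + 379\right) = \left(-24\right) \frac{2714}{7} = - \frac{65136}{7}$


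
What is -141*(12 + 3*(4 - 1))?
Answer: -2961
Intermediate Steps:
-141*(12 + 3*(4 - 1)) = -141*(12 + 3*3) = -141*(12 + 9) = -141*21 = -2961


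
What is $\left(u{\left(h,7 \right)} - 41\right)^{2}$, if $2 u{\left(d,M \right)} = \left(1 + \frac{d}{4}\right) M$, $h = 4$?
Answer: $1156$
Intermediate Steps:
$u{\left(d,M \right)} = \frac{M \left(1 + \frac{d}{4}\right)}{2}$ ($u{\left(d,M \right)} = \frac{\left(1 + \frac{d}{4}\right) M}{2} = \frac{M \left(1 + \frac{d}{4}\right)}{2}$)
$\left(u{\left(h,7 \right)} - 41\right)^{2} = \left(\frac{1}{8} \cdot 7 \left(4 + 4\right) - 41\right)^{2} = \left(\frac{1}{8} \cdot 7 \cdot 8 - 41\right)^{2} = \left(7 - 41\right)^{2} = \left(-34\right)^{2} = 1156$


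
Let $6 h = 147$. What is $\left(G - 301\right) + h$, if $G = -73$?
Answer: $- \frac{699}{2} \approx -349.5$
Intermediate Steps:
$h = \frac{49}{2}$ ($h = \frac{1}{6} \cdot 147 = \frac{49}{2} \approx 24.5$)
$\left(G - 301\right) + h = \left(-73 - 301\right) + \frac{49}{2} = -374 + \frac{49}{2} = - \frac{699}{2}$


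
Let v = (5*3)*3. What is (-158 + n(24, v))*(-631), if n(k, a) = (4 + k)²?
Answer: -395006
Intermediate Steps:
v = 45 (v = 15*3 = 45)
(-158 + n(24, v))*(-631) = (-158 + (4 + 24)²)*(-631) = (-158 + 28²)*(-631) = (-158 + 784)*(-631) = 626*(-631) = -395006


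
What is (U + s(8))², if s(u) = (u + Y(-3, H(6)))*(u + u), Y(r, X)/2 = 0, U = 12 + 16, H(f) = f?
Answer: 24336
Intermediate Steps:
U = 28
Y(r, X) = 0 (Y(r, X) = 2*0 = 0)
s(u) = 2*u² (s(u) = (u + 0)*(u + u) = u*(2*u) = 2*u²)
(U + s(8))² = (28 + 2*8²)² = (28 + 2*64)² = (28 + 128)² = 156² = 24336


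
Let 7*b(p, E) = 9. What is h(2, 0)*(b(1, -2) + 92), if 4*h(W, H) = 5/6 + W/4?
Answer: 653/21 ≈ 31.095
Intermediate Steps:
h(W, H) = 5/24 + W/16 (h(W, H) = (5/6 + W/4)/4 = (5*(⅙) + W*(¼))/4 = (⅚ + W/4)/4 = 5/24 + W/16)
b(p, E) = 9/7 (b(p, E) = (⅐)*9 = 9/7)
h(2, 0)*(b(1, -2) + 92) = (5/24 + (1/16)*2)*(9/7 + 92) = (5/24 + ⅛)*(653/7) = (⅓)*(653/7) = 653/21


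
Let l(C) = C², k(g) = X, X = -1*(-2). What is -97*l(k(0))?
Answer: -388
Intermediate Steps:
X = 2
k(g) = 2
-97*l(k(0)) = -97*2² = -97*4 = -388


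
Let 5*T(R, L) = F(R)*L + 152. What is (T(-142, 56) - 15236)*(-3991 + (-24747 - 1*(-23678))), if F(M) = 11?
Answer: 76316944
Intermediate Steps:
T(R, L) = 152/5 + 11*L/5 (T(R, L) = (11*L + 152)/5 = (152 + 11*L)/5 = 152/5 + 11*L/5)
(T(-142, 56) - 15236)*(-3991 + (-24747 - 1*(-23678))) = ((152/5 + (11/5)*56) - 15236)*(-3991 + (-24747 - 1*(-23678))) = ((152/5 + 616/5) - 15236)*(-3991 + (-24747 + 23678)) = (768/5 - 15236)*(-3991 - 1069) = -75412/5*(-5060) = 76316944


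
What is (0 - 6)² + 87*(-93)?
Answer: -8055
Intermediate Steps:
(0 - 6)² + 87*(-93) = (-6)² - 8091 = 36 - 8091 = -8055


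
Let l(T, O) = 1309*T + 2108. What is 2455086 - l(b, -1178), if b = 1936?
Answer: -81246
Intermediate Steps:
l(T, O) = 2108 + 1309*T
2455086 - l(b, -1178) = 2455086 - (2108 + 1309*1936) = 2455086 - (2108 + 2534224) = 2455086 - 1*2536332 = 2455086 - 2536332 = -81246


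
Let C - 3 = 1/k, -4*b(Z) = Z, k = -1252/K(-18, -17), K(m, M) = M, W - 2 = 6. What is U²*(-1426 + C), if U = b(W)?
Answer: -1781579/313 ≈ -5691.9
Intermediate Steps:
W = 8 (W = 2 + 6 = 8)
k = 1252/17 (k = -1252/(-17) = -1252*(-1/17) = 1252/17 ≈ 73.647)
b(Z) = -Z/4
U = -2 (U = -¼*8 = -2)
C = 3773/1252 (C = 3 + 1/(1252/17) = 3 + 17/1252 = 3773/1252 ≈ 3.0136)
U²*(-1426 + C) = (-2)²*(-1426 + 3773/1252) = 4*(-1781579/1252) = -1781579/313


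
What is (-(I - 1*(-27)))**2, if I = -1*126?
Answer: 9801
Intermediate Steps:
I = -126
(-(I - 1*(-27)))**2 = (-(-126 - 1*(-27)))**2 = (-(-126 + 27))**2 = (-1*(-99))**2 = 99**2 = 9801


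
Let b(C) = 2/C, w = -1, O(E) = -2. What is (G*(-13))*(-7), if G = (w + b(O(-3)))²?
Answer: 364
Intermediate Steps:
G = 4 (G = (-1 + 2/(-2))² = (-1 + 2*(-½))² = (-1 - 1)² = (-2)² = 4)
(G*(-13))*(-7) = (4*(-13))*(-7) = -52*(-7) = 364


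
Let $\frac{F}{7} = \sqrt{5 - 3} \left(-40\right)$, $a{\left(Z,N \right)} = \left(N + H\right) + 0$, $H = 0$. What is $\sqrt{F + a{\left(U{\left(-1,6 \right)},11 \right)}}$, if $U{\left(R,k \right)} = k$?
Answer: $\sqrt{11 - 280 \sqrt{2}} \approx 19.621 i$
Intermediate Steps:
$a{\left(Z,N \right)} = N$ ($a{\left(Z,N \right)} = \left(N + 0\right) + 0 = N + 0 = N$)
$F = - 280 \sqrt{2}$ ($F = 7 \sqrt{5 - 3} \left(-40\right) = 7 \sqrt{2} \left(-40\right) = 7 \left(- 40 \sqrt{2}\right) = - 280 \sqrt{2} \approx -395.98$)
$\sqrt{F + a{\left(U{\left(-1,6 \right)},11 \right)}} = \sqrt{- 280 \sqrt{2} + 11} = \sqrt{11 - 280 \sqrt{2}}$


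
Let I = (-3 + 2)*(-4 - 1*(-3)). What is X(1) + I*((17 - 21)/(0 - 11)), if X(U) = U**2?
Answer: 15/11 ≈ 1.3636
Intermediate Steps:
I = 1 (I = -(-4 + 3) = -1*(-1) = 1)
X(1) + I*((17 - 21)/(0 - 11)) = 1**2 + 1*((17 - 21)/(0 - 11)) = 1 + 1*(-4/(-11)) = 1 + 1*(-4*(-1/11)) = 1 + 1*(4/11) = 1 + 4/11 = 15/11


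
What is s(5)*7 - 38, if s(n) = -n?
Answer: -73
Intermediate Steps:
s(5)*7 - 38 = -1*5*7 - 38 = -5*7 - 38 = -35 - 38 = -73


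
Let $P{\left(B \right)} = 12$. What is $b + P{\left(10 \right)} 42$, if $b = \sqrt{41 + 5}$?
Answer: $504 + \sqrt{46} \approx 510.78$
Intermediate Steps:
$b = \sqrt{46} \approx 6.7823$
$b + P{\left(10 \right)} 42 = \sqrt{46} + 12 \cdot 42 = \sqrt{46} + 504 = 504 + \sqrt{46}$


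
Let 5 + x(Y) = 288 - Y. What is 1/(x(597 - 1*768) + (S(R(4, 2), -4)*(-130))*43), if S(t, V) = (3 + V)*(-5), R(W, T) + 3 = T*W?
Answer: -1/27496 ≈ -3.6369e-5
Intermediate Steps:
x(Y) = 283 - Y (x(Y) = -5 + (288 - Y) = 283 - Y)
R(W, T) = -3 + T*W
S(t, V) = -15 - 5*V
1/(x(597 - 1*768) + (S(R(4, 2), -4)*(-130))*43) = 1/((283 - (597 - 1*768)) + ((-15 - 5*(-4))*(-130))*43) = 1/((283 - (597 - 768)) + ((-15 + 20)*(-130))*43) = 1/((283 - 1*(-171)) + (5*(-130))*43) = 1/((283 + 171) - 650*43) = 1/(454 - 27950) = 1/(-27496) = -1/27496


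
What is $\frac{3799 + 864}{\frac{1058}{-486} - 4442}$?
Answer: $- \frac{1133109}{1079935} \approx -1.0492$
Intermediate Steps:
$\frac{3799 + 864}{\frac{1058}{-486} - 4442} = \frac{4663}{1058 \left(- \frac{1}{486}\right) - 4442} = \frac{4663}{- \frac{529}{243} - 4442} = \frac{4663}{- \frac{1079935}{243}} = 4663 \left(- \frac{243}{1079935}\right) = - \frac{1133109}{1079935}$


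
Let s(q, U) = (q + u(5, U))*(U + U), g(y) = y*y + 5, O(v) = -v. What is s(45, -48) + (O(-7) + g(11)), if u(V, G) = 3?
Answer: -4475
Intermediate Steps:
g(y) = 5 + y**2 (g(y) = y**2 + 5 = 5 + y**2)
s(q, U) = 2*U*(3 + q) (s(q, U) = (q + 3)*(U + U) = (3 + q)*(2*U) = 2*U*(3 + q))
s(45, -48) + (O(-7) + g(11)) = 2*(-48)*(3 + 45) + (-1*(-7) + (5 + 11**2)) = 2*(-48)*48 + (7 + (5 + 121)) = -4608 + (7 + 126) = -4608 + 133 = -4475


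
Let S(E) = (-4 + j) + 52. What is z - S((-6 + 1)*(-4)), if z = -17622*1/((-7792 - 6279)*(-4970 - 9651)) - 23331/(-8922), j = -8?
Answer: -22873963481481/611847238634 ≈ -37.385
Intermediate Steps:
S(E) = 40 (S(E) = (-4 - 8) + 52 = -12 + 52 = 40)
z = 1599926063879/611847238634 (z = -17622/((-14621*(-14071))) - 23331*(-1/8922) = -17622/205732091 + 7777/2974 = 1599926063879/611847238634 ≈ 2.6149)
z - S((-6 + 1)*(-4)) = 1599926063879/611847238634 - 1*40 = 1599926063879/611847238634 - 40 = -22873963481481/611847238634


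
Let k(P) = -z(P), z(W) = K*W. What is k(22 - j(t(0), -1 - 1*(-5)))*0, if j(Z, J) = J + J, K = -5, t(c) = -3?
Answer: 0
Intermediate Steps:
z(W) = -5*W
j(Z, J) = 2*J
k(P) = 5*P (k(P) = -(-5)*P = 5*P)
k(22 - j(t(0), -1 - 1*(-5)))*0 = (5*(22 - 2*(-1 - 1*(-5))))*0 = (5*(22 - 2*(-1 + 5)))*0 = (5*(22 - 2*4))*0 = (5*(22 - 1*8))*0 = (5*(22 - 8))*0 = (5*14)*0 = 70*0 = 0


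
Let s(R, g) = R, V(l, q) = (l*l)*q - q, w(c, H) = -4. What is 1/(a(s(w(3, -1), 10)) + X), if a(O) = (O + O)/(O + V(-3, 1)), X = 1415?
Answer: 1/1413 ≈ 0.00070771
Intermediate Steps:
V(l, q) = -q + q*l² (V(l, q) = l²*q - q = q*l² - q = -q + q*l²)
a(O) = 2*O/(8 + O) (a(O) = (O + O)/(O + 1*(-1 + (-3)²)) = (2*O)/(O + 1*(-1 + 9)) = (2*O)/(O + 1*8) = (2*O)/(O + 8) = (2*O)/(8 + O) = 2*O/(8 + O))
1/(a(s(w(3, -1), 10)) + X) = 1/(2*(-4)/(8 - 4) + 1415) = 1/(2*(-4)/4 + 1415) = 1/(2*(-4)*(¼) + 1415) = 1/(-2 + 1415) = 1/1413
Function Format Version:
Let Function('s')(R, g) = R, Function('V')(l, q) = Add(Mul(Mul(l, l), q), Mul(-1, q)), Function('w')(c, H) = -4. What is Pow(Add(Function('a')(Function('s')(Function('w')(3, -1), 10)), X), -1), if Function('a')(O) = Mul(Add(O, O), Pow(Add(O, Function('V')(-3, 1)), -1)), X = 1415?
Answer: Rational(1, 1413) ≈ 0.00070771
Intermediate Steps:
Function('V')(l, q) = Add(Mul(-1, q), Mul(q, Pow(l, 2))) (Function('V')(l, q) = Add(Mul(Pow(l, 2), q), Mul(-1, q)) = Add(Mul(q, Pow(l, 2)), Mul(-1, q)) = Add(Mul(-1, q), Mul(q, Pow(l, 2))))
Function('a')(O) = Mul(2, O, Pow(Add(8, O), -1)) (Function('a')(O) = Mul(Add(O, O), Pow(Add(O, Mul(1, Add(-1, Pow(-3, 2)))), -1)) = Mul(Mul(2, O), Pow(Add(O, Mul(1, Add(-1, 9))), -1)) = Mul(Mul(2, O), Pow(Add(O, Mul(1, 8)), -1)) = Mul(Mul(2, O), Pow(Add(O, 8), -1)) = Mul(Mul(2, O), Pow(Add(8, O), -1)) = Mul(2, O, Pow(Add(8, O), -1)))
Pow(Add(Function('a')(Function('s')(Function('w')(3, -1), 10)), X), -1) = Pow(Add(Mul(2, -4, Pow(Add(8, -4), -1)), 1415), -1) = Pow(Add(Mul(2, -4, Pow(4, -1)), 1415), -1) = Pow(Add(Mul(2, -4, Rational(1, 4)), 1415), -1) = Pow(Add(-2, 1415), -1) = Pow(1413, -1) = Rational(1, 1413)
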